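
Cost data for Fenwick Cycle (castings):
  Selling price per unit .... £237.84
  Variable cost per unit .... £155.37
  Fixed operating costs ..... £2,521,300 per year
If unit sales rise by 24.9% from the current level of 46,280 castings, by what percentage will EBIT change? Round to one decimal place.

+73.4%

Total contribution margin = 46,280 × £82.47 = £3,816,711.60.
Operating income = contribution − fixed costs = £3,816,711.60 − £2,521,300 = £1,295,411.60.
DOL = contribution ÷ EBIT = £3,816,711.60 ÷ £1,295,411.60 = 2.9463.
Operating income changes by 2.9463 × +24.9% = +73.4%.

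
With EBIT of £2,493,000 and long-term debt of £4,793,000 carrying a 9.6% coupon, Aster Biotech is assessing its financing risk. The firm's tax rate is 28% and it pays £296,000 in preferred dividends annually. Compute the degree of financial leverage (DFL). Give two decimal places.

Annual interest charges come to £460,128.00.
Pre-tax preferred-dividend burden = £296,000 ÷ (1 − 0.28) = £411,111.11.
DFL = EBIT ÷ [EBIT − I − D_p/(1−t)] = £2,493,000 ÷ [£2,493,000 − £460,128.00 − £411,111.11] = £2,493,000 ÷ £1,621,760.89 = 1.5372.

1.54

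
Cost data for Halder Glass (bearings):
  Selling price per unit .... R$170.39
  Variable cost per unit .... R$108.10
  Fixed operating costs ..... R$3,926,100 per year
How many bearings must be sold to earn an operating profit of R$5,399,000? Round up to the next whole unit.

149,705 bearings

Contribution margin per unit = R$170.39 − R$108.10 = R$62.29.
Units = (FC + target) / CM = (R$3,926,100 + R$5,399,000) / R$62.29 = 149,704.61, so 149,705 bearings.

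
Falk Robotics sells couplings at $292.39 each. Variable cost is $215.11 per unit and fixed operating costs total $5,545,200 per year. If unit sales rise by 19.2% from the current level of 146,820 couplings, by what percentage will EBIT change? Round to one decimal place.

Contribution at this volume is 146,820 × $77.28 = $11,346,249.60.
Subtracting fixed costs: EBIT = $11,346,249.60 − $5,545,200 = $5,801,049.60.
Degree of operating leverage = $11,346,249.60 / $5,801,049.60 = 1.9559.
Operating income changes by 1.9559 × +19.2% = +37.6%.

+37.6%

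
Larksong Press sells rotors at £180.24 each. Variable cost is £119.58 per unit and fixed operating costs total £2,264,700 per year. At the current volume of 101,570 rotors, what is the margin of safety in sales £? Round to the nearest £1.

£11,577,839

Each unit contributes £180.24 − £119.58 = £60.66. Break-even units = £2,264,700 ÷ £60.66 = 37,334.32; break-even revenue = 37,334.32 × £180.24 = £6,729,138.28.
Current sales = 101,570 × £180.24 = £18,306,976.80.
Margin of safety = £18,306,976.80 − £6,729,138.28 = £11,577,839.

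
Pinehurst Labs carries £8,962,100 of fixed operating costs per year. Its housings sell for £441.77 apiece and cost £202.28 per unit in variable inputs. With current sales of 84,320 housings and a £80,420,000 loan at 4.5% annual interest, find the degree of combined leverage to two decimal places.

Total contribution margin = 84,320 × £239.49 = £20,193,796.80.
EBIT = £20,193,796.80 − £8,962,100 = £11,231,696.80. Interest = £3,618,900.00, so EBIT − I = £7,612,796.80.
Degree of total leverage = total CM / (EBIT − interest) = £20,193,796.80 / £7,612,796.80 = 2.6526.

2.65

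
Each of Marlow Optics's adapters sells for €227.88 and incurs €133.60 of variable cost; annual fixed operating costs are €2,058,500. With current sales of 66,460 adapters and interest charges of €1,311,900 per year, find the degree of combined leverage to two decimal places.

Total contribution margin = 66,460 × €94.28 = €6,265,848.80.
EBIT = €6,265,848.80 − €2,058,500 = €4,207,348.80. Interest = €1,311,900.00.
DOL = €6,265,848.80 ÷ €4,207,348.80 = 1.4893; DFL = €4,207,348.80 ÷ €2,895,448.80 = 1.4531.
Combined leverage = 1.4893 × 1.4531 = 2.1641.

2.16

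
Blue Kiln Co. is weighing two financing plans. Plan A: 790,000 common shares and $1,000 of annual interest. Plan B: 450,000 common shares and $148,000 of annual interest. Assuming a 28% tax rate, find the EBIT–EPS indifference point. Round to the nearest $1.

$342,559

Set EPS_A = EPS_B: (EBIT − $1,000)(1 − 0.28) ÷ 790,000 = (EBIT − $148,000)(1 − 0.28) ÷ 450,000.
Cancelling (1 − t) and cross-multiplying: 450,000·(EBIT − 1,000) = 790,000·(EBIT − 148,000).
Solving, EBIT = (148,000·790,000 − 1,000·450,000) / (790,000 − 450,000) = 116,470,000,000 / 340,000 = 342,558.82.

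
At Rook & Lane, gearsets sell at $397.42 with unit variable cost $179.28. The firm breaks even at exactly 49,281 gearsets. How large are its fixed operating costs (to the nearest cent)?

Contribution margin per unit = $397.42 − $179.28 = $218.14.
Fixed costs = break-even units × CM = 49,281 × $218.14 = $10,750,157.34.

$10,750,157.34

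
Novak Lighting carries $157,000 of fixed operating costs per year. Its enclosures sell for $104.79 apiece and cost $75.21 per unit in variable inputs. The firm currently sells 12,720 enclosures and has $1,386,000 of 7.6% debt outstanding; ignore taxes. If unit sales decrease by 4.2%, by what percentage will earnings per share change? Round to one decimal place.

At 12,720 units, contribution = 12,720 × $29.58 = $376,257.60.
Operating income = contribution − fixed costs = $376,257.60 − $157,000 = $219,257.60.
After interest of $105,336.00, pre-tax earnings = $113,921.60.
Degree of combined leverage = contribution ÷ (EBIT − I) = $376,257.60 ÷ $113,921.60 = 3.3028.
EPS therefore changes by 3.3028 × (-4.2%) = -13.9%.

-13.9%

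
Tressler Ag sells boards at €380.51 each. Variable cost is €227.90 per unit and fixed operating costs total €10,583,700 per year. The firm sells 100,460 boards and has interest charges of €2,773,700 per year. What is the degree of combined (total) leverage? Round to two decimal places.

Total contribution margin = 100,460 × €152.61 = €15,331,200.60.
Operating income = contribution − fixed costs = €15,331,200.60 − €10,583,700 = €4,747,500.60. Interest = €2,773,700.00.
DOL = €15,331,200.60 ÷ €4,747,500.60 = 3.2293; DFL = €4,747,500.60 ÷ €1,973,800.60 = 2.4053.
Combined leverage = 3.2293 × 2.4053 = 7.7674.

7.77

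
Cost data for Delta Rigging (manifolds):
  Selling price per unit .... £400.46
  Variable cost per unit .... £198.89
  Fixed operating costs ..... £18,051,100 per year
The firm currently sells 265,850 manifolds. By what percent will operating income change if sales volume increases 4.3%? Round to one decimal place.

+6.5%

At 265,850 units, contribution = 265,850 × £201.57 = £53,587,384.50.
EBIT = £53,587,384.50 − £18,051,100 = £35,536,284.50.
DOL = contribution ÷ EBIT = £53,587,384.50 ÷ £35,536,284.50 = 1.5080.
%ΔEBIT = DOL × %ΔSales = 1.5080 × +4.3% = +6.5%.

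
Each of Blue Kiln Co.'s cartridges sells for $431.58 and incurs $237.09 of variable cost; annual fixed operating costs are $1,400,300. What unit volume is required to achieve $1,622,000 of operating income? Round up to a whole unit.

15,540 cartridges

Unit CM = price − variable cost = $431.58 − $237.09 = $194.49.
Need Q such that Q × $194.49 − $1,400,300 = $1,622,000, i.e. Q = $3,022,300 / $194.49 = 15,539.62 → 15,540.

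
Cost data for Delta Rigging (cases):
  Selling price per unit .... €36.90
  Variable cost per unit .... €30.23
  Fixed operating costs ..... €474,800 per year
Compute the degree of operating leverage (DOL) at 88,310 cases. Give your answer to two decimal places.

Contribution at this volume is 88,310 × €6.67 = €589,027.70.
Operating income = contribution − fixed costs = €589,027.70 − €474,800 = €114,227.70.
Degree of operating leverage = €589,027.70 / €114,227.70 = 5.1566.

5.16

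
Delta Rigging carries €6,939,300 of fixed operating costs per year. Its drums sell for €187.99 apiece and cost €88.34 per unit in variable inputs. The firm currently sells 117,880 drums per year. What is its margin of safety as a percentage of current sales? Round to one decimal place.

40.9%

Unit CM = price − variable cost = €187.99 − €88.34 = €99.65. Break-even units = €6,939,300 ÷ €99.65 = 69,636.73; break-even revenue = 69,636.73 × €187.99 = €13,091,008.60.
Current sales = 117,880 × €187.99 = €22,160,261.20.
Margin of safety = (€22,160,261.20 − €13,091,008.60) ÷ €22,160,261.20 = 40.9%.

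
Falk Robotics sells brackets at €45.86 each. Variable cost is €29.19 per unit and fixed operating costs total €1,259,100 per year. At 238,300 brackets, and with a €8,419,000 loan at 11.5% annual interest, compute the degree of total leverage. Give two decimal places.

At 238,300 units, contribution = 238,300 × €16.67 = €3,972,461.00.
EBIT = €3,972,461.00 − €1,259,100 = €2,713,361.00. Interest = €968,185.00.
DOL = €3,972,461.00 ÷ €2,713,361.00 = 1.4640; DFL = €2,713,361.00 ÷ €1,745,176.00 = 1.5548.
DCL = DOL × DFL = 1.4640 × 1.5548 = 2.2762.

2.28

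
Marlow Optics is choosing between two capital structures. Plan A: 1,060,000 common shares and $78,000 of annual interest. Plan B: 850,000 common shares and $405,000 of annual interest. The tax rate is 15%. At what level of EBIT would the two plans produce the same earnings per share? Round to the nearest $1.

Set EPS_A = EPS_B: (EBIT − $78,000)(1 − 0.15) ÷ 1,060,000 = (EBIT − $405,000)(1 − 0.15) ÷ 850,000.
The (1 − t) factor cancels: (EBIT − 78,000) × 850,000 = (EBIT − 405,000) × 1,060,000.
EBIT × (1,060,000 − 850,000) = 405,000 × 1,060,000 − 78,000 × 850,000 = 363,000,000,000, so EBIT = 363,000,000,000 ÷ 210,000 = 1,728,571.43.

$1,728,571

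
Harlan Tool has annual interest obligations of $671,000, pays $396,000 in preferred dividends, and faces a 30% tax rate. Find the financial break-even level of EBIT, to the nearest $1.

$1,236,714

Grossing the preferred dividend up to pre-tax terms: $396,000 / (1 − 0.30) = $565,714.29.
EPS = 0 when EBIT covers interest plus the pre-tax preferred burden: $671,000 + $565,714.29 = $1,236,714.29.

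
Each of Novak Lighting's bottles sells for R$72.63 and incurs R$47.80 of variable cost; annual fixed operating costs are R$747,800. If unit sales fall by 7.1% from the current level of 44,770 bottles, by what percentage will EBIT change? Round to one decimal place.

-21.7%

At 44,770 units, contribution = 44,770 × R$24.83 = R$1,111,639.10.
Operating income = contribution − fixed costs = R$1,111,639.10 − R$747,800 = R$363,839.10.
So DOL = total CM / EBIT = R$1,111,639.10 / R$363,839.10 = 3.0553.
%ΔEBIT = DOL × %ΔSales = 3.0553 × -7.1% = -21.7%.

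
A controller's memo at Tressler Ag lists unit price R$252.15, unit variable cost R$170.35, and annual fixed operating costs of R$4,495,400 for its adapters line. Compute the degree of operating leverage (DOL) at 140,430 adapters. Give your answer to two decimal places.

1.64

Contribution at this volume is 140,430 × R$81.80 = R$11,487,174.00.
Subtracting fixed costs: EBIT = R$11,487,174.00 − R$4,495,400 = R$6,991,774.00.
Degree of operating leverage = R$11,487,174.00 / R$6,991,774.00 = 1.6430.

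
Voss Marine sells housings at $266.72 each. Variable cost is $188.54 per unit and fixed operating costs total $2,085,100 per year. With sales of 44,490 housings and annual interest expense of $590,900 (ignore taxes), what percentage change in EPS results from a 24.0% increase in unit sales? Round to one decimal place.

Total contribution margin = 44,490 × $78.18 = $3,478,228.20.
Subtracting fixed costs: EBIT = $3,478,228.20 − $2,085,100 = $1,393,128.20.
After interest of $590,900.00, pre-tax earnings = $802,228.20.
Degree of combined leverage = contribution ÷ (EBIT − I) = $3,478,228.20 ÷ $802,228.20 = 4.3357.
%ΔEPS = DCL × %ΔSales = 4.3357 × +24.0% = +104.1%.

+104.1%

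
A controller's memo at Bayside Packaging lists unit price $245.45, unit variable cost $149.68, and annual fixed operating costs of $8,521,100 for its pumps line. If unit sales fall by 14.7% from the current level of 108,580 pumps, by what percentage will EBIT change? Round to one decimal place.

Contribution at this volume is 108,580 × $95.77 = $10,398,706.60.
EBIT = $10,398,706.60 − $8,521,100 = $1,877,606.60.
DOL = contribution ÷ EBIT = $10,398,706.60 ÷ $1,877,606.60 = 5.5383.
So EBIT moves 5.5383 × (-14.7%) = -81.4%.

-81.4%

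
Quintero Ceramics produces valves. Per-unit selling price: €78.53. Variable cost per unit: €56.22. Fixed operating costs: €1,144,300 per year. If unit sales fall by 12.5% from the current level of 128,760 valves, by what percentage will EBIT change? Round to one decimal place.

-20.8%

At 128,760 units, contribution = 128,760 × €22.31 = €2,872,635.60.
EBIT = €2,872,635.60 − €1,144,300 = €1,728,335.60.
So DOL = total CM / EBIT = €2,872,635.60 / €1,728,335.60 = 1.6621.
Operating income changes by 1.6621 × -12.5% = -20.8%.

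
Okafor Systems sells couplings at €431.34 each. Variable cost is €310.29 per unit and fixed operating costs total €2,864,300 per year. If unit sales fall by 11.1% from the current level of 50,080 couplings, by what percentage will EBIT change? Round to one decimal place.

-21.0%

Contribution at this volume is 50,080 × €121.05 = €6,062,184.00.
EBIT = €6,062,184.00 − €2,864,300 = €3,197,884.00.
Degree of operating leverage = €6,062,184.00 / €3,197,884.00 = 1.8957.
So EBIT moves 1.8957 × (-11.1%) = -21.0%.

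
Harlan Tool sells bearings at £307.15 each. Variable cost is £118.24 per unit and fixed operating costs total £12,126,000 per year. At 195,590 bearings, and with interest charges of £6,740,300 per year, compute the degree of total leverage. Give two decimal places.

At 195,590 units, contribution = 195,590 × £188.91 = £36,948,906.90.
Subtracting fixed costs: EBIT = £36,948,906.90 − £12,126,000 = £24,822,906.90. Interest = £6,740,300.00, so EBIT − I = £18,082,606.90.
DCL = contribution ÷ (EBIT − I) = £36,948,906.90 ÷ £18,082,606.90 = 2.0433.

2.04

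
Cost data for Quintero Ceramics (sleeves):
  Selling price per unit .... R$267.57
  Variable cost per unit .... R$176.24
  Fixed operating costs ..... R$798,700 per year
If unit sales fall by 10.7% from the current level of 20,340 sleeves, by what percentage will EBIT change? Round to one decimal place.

Contribution at this volume is 20,340 × R$91.33 = R$1,857,652.20.
Operating income = contribution − fixed costs = R$1,857,652.20 − R$798,700 = R$1,058,952.20.
So DOL = total CM / EBIT = R$1,857,652.20 / R$1,058,952.20 = 1.7542.
%ΔEBIT = DOL × %ΔSales = 1.7542 × -10.7% = -18.8%.

-18.8%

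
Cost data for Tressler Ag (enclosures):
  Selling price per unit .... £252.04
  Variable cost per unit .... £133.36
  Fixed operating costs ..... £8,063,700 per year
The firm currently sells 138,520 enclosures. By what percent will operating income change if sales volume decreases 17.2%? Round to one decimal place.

-33.8%

Total contribution margin = 138,520 × £118.68 = £16,439,553.60.
Operating income = contribution − fixed costs = £16,439,553.60 − £8,063,700 = £8,375,853.60.
Degree of operating leverage = £16,439,553.60 / £8,375,853.60 = 1.9627.
So EBIT moves 1.9627 × (-17.2%) = -33.8%.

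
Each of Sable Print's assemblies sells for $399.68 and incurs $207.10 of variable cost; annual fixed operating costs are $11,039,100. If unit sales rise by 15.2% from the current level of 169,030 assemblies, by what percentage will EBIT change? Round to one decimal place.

+23.0%

Total contribution margin = 169,030 × $192.58 = $32,551,797.40.
Operating income = contribution − fixed costs = $32,551,797.40 − $11,039,100 = $21,512,697.40.
So DOL = total CM / EBIT = $32,551,797.40 / $21,512,697.40 = 1.5131.
%ΔEBIT = DOL × %ΔSales = 1.5131 × +15.2% = +23.0%.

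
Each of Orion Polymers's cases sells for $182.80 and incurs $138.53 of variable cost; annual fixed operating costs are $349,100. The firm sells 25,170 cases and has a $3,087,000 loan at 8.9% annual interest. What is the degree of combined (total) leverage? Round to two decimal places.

Contribution at this volume is 25,170 × $44.27 = $1,114,275.90.
EBIT = $1,114,275.90 − $349,100 = $765,175.90. Interest = $274,743.00.
DOL = $1,114,275.90 ÷ $765,175.90 = 1.4562; DFL = $765,175.90 ÷ $490,432.90 = 1.5602.
DCL = DOL × DFL = 1.4562 × 1.5602 = 2.2720.

2.27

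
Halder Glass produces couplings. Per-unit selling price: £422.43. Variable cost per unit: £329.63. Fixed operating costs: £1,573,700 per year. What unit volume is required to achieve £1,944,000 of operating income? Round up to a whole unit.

37,907 couplings

Each unit contributes £422.43 − £329.63 = £92.80.
Need Q such that Q × £92.80 − £1,573,700 = £1,944,000, i.e. Q = £3,517,700 / £92.80 = 37,906.25 → 37,907.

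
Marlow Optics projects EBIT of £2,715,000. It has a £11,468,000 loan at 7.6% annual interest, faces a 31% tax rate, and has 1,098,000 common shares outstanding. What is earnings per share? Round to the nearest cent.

Interest = £871,568.00, so EBT = £2,715,000 − £871,568.00 = £1,843,432.00.
Net income = £1,843,432.00 × (1 − 0.31) = £1,271,968.08.
EPS = £1,271,968.08 ÷ 1,098,000 = £1.16.

£1.16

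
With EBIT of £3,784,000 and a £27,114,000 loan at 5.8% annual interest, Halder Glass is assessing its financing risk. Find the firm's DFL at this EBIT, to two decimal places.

1.71

Interest = £1,572,612.00.
Degree of financial leverage = EBIT / (EBIT − interest) = £3,784,000 / £2,211,388.00 = 1.7111.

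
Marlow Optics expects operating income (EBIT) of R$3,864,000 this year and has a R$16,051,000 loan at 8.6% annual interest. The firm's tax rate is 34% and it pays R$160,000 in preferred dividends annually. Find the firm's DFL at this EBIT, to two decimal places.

1.72

Annual interest charges come to R$1,380,386.00.
Preferred dividends grossed up pre-tax: R$160,000 / (1 − 0.34) = R$242,424.24.
DFL = EBIT ÷ [EBIT − I − D_p/(1−t)] = R$3,864,000 ÷ [R$3,864,000 − R$1,380,386.00 − R$242,424.24] = R$3,864,000 ÷ R$2,241,189.76 = 1.7241.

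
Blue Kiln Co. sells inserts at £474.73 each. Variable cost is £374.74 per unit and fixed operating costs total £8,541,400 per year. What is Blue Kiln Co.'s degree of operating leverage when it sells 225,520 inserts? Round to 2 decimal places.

1.61

Contribution at this volume is 225,520 × £99.99 = £22,549,744.80.
EBIT = £22,549,744.80 − £8,541,400 = £14,008,344.80.
Degree of operating leverage = £22,549,744.80 / £14,008,344.80 = 1.6097.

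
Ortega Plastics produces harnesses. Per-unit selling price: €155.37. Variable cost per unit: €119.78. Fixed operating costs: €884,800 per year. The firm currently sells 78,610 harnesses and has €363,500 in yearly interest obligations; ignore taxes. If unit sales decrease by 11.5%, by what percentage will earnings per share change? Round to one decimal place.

-20.8%

Contribution at this volume is 78,610 × €35.59 = €2,797,729.90.
Operating income = contribution − fixed costs = €2,797,729.90 − €884,800 = €1,912,929.90.
Interest = €363,500.00, so EBIT − I = €1,549,429.90.
Degree of combined leverage = contribution ÷ (EBIT − I) = €2,797,729.90 ÷ €1,549,429.90 = 1.8057.
EPS therefore changes by 1.8057 × (-11.5%) = -20.8%.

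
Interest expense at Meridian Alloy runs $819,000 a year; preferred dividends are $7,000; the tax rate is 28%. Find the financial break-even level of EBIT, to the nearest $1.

Grossing the preferred dividend up to pre-tax terms: $7,000 / (1 − 0.28) = $9,722.22.
EPS = 0 when EBIT covers interest plus the pre-tax preferred burden: $819,000 + $9,722.22 = $828,722.22.

$828,722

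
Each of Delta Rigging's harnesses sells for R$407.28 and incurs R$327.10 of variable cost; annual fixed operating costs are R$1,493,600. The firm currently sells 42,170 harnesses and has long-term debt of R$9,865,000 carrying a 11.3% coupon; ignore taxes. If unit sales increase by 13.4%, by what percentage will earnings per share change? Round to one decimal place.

Contribution at this volume is 42,170 × R$80.18 = R$3,381,190.60.
Operating income = contribution − fixed costs = R$3,381,190.60 − R$1,493,600 = R$1,887,590.60.
Interest = R$1,114,745.00, so EBIT − I = R$772,845.60.
Degree of combined leverage = contribution ÷ (EBIT − I) = R$3,381,190.60 ÷ R$772,845.60 = 4.3750.
EPS therefore changes by 4.3750 × (+13.4%) = +58.6%.

+58.6%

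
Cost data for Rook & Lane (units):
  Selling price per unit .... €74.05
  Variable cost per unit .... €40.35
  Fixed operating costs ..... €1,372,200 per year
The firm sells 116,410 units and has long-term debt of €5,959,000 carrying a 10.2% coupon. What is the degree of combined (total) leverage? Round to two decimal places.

2.02

Total contribution margin = 116,410 × €33.70 = €3,923,017.00.
Operating income = contribution − fixed costs = €3,923,017.00 − €1,372,200 = €2,550,817.00. Interest = €607,818.00.
DOL = €3,923,017.00 ÷ €2,550,817.00 = 1.5379; DFL = €2,550,817.00 ÷ €1,942,999.00 = 1.3128.
DCL = DOL × DFL = 1.5379 × 1.3128 = 2.0190.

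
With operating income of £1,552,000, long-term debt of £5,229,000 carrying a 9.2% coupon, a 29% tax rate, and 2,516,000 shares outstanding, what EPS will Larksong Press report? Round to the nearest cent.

Pre-tax income = £1,552,000 − £481,068.00 = £1,070,932.00.
After tax at 29%: net income = £1,070,932.00 × 0.71 = £760,361.72.
EPS = £760,361.72 ÷ 2,516,000 = £0.30.

£0.30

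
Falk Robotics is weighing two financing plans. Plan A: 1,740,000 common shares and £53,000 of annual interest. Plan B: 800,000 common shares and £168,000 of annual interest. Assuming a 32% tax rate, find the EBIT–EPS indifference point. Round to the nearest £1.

Set EPS_A = EPS_B: (EBIT − £53,000)(1 − 0.32) ÷ 1,740,000 = (EBIT − £168,000)(1 − 0.32) ÷ 800,000.
The (1 − t) factor cancels: (EBIT − 53,000) × 800,000 = (EBIT − 168,000) × 1,740,000.
Solving, EBIT = (168,000·1,740,000 − 53,000·800,000) / (1,740,000 − 800,000) = 249,920,000,000 / 940,000 = 265,872.34.

£265,872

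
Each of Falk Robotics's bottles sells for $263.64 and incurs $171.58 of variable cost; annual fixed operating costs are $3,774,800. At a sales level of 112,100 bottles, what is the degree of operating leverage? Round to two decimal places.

At 112,100 units, contribution = 112,100 × $92.06 = $10,319,926.00.
Operating income = contribution − fixed costs = $10,319,926.00 − $3,774,800 = $6,545,126.00.
DOL = contribution ÷ EBIT = $10,319,926.00 ÷ $6,545,126.00 = 1.5767.

1.58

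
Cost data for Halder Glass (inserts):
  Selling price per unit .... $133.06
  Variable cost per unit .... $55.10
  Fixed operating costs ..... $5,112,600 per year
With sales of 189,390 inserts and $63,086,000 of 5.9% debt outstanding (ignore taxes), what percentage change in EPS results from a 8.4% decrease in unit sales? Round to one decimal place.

-20.9%

At 189,390 units, contribution = 189,390 × $77.96 = $14,764,844.40.
Subtracting fixed costs: EBIT = $14,764,844.40 − $5,112,600 = $9,652,244.40.
Interest = $3,722,074.00, so EBIT − I = $5,930,170.40.
DCL = total CM / (EBIT − I) = $14,764,844.40 / $5,930,170.40 = 2.4898.
%ΔEPS = DCL × %ΔSales = 2.4898 × -8.4% = -20.9%.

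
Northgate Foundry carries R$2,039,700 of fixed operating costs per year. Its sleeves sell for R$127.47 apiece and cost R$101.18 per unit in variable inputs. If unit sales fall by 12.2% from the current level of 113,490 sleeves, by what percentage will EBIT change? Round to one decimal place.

At 113,490 units, contribution = 113,490 × R$26.29 = R$2,983,652.10.
Operating income = contribution − fixed costs = R$2,983,652.10 − R$2,039,700 = R$943,952.10.
DOL = contribution ÷ EBIT = R$2,983,652.10 ÷ R$943,952.10 = 3.1608.
%ΔEBIT = DOL × %ΔSales = 3.1608 × -12.2% = -38.6%.

-38.6%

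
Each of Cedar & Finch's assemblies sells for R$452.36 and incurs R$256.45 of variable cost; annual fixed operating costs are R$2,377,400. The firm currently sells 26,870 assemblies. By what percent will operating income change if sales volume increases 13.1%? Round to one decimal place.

+23.9%

At 26,870 units, contribution = 26,870 × R$195.91 = R$5,264,101.70.
Operating income = contribution − fixed costs = R$5,264,101.70 − R$2,377,400 = R$2,886,701.70.
Degree of operating leverage = R$5,264,101.70 / R$2,886,701.70 = 1.8236.
So EBIT moves 1.8236 × (+13.1%) = +23.9%.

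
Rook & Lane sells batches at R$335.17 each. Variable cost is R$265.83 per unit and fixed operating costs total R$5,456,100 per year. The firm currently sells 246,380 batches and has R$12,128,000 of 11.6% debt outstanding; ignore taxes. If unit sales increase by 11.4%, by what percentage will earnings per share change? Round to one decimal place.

Contribution at this volume is 246,380 × R$69.34 = R$17,083,989.20.
EBIT = R$17,083,989.20 − R$5,456,100 = R$11,627,889.20.
Interest = R$1,406,848.00, so EBIT − I = R$10,221,041.20.
DCL = total CM / (EBIT − I) = R$17,083,989.20 / R$10,221,041.20 = 1.6715.
EPS therefore changes by 1.6715 × (+11.4%) = +19.1%.

+19.1%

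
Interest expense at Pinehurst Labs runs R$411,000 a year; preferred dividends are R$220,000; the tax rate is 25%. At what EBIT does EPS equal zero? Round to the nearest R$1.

Grossing the preferred dividend up to pre-tax terms: R$220,000 / (1 − 0.25) = R$293,333.33.
Financial break-even EBIT = interest + D_p ÷ (1 − t) = R$411,000 + R$293,333.33 = R$704,333.33.

R$704,333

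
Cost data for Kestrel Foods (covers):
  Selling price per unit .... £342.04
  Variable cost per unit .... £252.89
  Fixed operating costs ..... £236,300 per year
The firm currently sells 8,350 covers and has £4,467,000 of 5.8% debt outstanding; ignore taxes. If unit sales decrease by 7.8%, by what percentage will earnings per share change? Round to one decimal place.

-23.3%

Contribution at this volume is 8,350 × £89.15 = £744,402.50.
Subtracting fixed costs: EBIT = £744,402.50 − £236,300 = £508,102.50.
After interest of £259,086.00, pre-tax earnings = £249,016.50.
DCL = total CM / (EBIT − I) = £744,402.50 / £249,016.50 = 2.9894.
EPS therefore changes by 2.9894 × (-7.8%) = -23.3%.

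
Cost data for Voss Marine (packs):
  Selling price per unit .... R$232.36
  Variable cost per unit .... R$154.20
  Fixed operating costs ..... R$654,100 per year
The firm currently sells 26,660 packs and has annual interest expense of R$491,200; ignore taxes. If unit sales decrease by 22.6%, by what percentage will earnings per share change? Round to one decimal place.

Contribution at this volume is 26,660 × R$78.16 = R$2,083,745.60.
Operating income = contribution − fixed costs = R$2,083,745.60 − R$654,100 = R$1,429,645.60.
Interest = R$491,200.00, so EBIT − I = R$938,445.60.
DCL = total CM / (EBIT − I) = R$2,083,745.60 / R$938,445.60 = 2.2204.
EPS therefore changes by 2.2204 × (-22.6%) = -50.2%.

-50.2%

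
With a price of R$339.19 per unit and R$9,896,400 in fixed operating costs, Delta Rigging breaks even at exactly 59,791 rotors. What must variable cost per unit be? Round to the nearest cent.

Contribution per unit must be FC / Q = R$9,896,400 / 59,791 = R$165.5165.
Variable cost per unit = R$339.19 − R$165.5165 = R$173.67.

R$173.67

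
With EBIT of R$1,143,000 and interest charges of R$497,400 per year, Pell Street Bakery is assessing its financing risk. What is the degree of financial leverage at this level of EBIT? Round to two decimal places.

Interest = R$497,400.00.
DFL = EBIT ÷ (EBIT − I) = R$1,143,000 ÷ (R$1,143,000 − R$497,400.00) = R$1,143,000 ÷ R$645,600.00 = 1.7704.

1.77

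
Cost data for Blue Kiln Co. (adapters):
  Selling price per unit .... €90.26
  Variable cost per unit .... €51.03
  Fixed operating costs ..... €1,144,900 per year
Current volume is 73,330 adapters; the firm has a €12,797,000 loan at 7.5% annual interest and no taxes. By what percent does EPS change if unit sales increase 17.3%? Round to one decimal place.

Contribution at this volume is 73,330 × €39.23 = €2,876,735.90.
EBIT = €2,876,735.90 − €1,144,900 = €1,731,835.90.
After interest of €959,775.00, pre-tax earnings = €772,060.90.
DCL = total CM / (EBIT − I) = €2,876,735.90 / €772,060.90 = 3.7260.
%ΔEPS = DCL × %ΔSales = 3.7260 × +17.3% = +64.5%.

+64.5%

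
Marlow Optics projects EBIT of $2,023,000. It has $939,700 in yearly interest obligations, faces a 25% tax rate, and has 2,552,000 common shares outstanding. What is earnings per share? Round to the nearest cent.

Pre-tax income = $2,023,000 − $939,700.00 = $1,083,300.00.
After tax at 25%: net income = $1,083,300.00 × 0.75 = $812,475.00.
EPS = $812,475.00 ÷ 2,552,000 = $0.32.

$0.32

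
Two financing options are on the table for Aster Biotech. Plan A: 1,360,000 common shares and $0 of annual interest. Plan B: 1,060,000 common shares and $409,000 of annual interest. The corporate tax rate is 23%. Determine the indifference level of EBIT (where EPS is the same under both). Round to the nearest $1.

Set EPS_A = EPS_B: (EBIT − $0)(1 − 0.23) ÷ 1,360,000 = (EBIT − $409,000)(1 − 0.23) ÷ 1,060,000.
Cancelling (1 − t) and cross-multiplying: 1,060,000·(EBIT − 0) = 1,360,000·(EBIT − 409,000).
EBIT × (1,360,000 − 1,060,000) = 409,000 × 1,360,000 − 0 × 1,060,000 = 556,240,000,000, so EBIT = 556,240,000,000 ÷ 300,000 = 1,854,133.33.

$1,854,133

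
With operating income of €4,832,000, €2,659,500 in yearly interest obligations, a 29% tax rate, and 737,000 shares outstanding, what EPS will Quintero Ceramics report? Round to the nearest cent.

Interest = €2,659,500.00, so EBT = €4,832,000 − €2,659,500.00 = €2,172,500.00.
Net income = €2,172,500.00 × (1 − 0.29) = €1,542,475.00.
EPS = €1,542,475.00 ÷ 737,000 = €2.09.

€2.09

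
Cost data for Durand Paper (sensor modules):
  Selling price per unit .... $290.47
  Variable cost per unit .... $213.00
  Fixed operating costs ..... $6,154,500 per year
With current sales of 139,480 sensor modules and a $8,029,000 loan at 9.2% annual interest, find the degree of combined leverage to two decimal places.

2.76

Contribution at this volume is 139,480 × $77.47 = $10,805,515.60.
EBIT = $10,805,515.60 − $6,154,500 = $4,651,015.60. Interest = $738,668.00.
DOL = $10,805,515.60 ÷ $4,651,015.60 = 2.3233; DFL = $4,651,015.60 ÷ $3,912,347.60 = 1.1888.
DCL = DOL × DFL = 2.3233 × 1.1888 = 2.7619.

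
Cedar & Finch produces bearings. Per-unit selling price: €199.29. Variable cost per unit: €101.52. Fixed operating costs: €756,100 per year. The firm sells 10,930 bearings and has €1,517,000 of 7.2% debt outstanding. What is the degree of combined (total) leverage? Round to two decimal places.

5.26

At 10,930 units, contribution = 10,930 × €97.77 = €1,068,626.10.
Operating income = contribution − fixed costs = €1,068,626.10 − €756,100 = €312,526.10. Interest = €109,224.00.
DOL = €1,068,626.10 ÷ €312,526.10 = 3.4193; DFL = €312,526.10 ÷ €203,302.10 = 1.5372.
DCL = DOL × DFL = 3.4193 × 1.5372 = 5.2561.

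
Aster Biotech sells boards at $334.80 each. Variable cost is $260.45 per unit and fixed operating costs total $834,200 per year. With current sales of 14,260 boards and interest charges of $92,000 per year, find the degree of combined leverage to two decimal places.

7.91

At 14,260 units, contribution = 14,260 × $74.35 = $1,060,231.00.
Subtracting fixed costs: EBIT = $1,060,231.00 − $834,200 = $226,031.00. Interest = $92,000.00.
DOL = $1,060,231.00 ÷ $226,031.00 = 4.6906; DFL = $226,031.00 ÷ $134,031.00 = 1.6864.
DCL = DOL × DFL = 4.6906 × 1.6864 = 7.9102.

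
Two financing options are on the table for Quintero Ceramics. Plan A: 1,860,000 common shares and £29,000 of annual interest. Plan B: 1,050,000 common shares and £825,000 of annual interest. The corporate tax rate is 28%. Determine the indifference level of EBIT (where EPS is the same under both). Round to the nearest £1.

£1,856,852

Set EPS_A = EPS_B: (EBIT − £29,000)(1 − 0.28) ÷ 1,860,000 = (EBIT − £825,000)(1 − 0.28) ÷ 1,050,000.
Cancelling (1 − t) and cross-multiplying: 1,050,000·(EBIT − 29,000) = 1,860,000·(EBIT − 825,000).
Solving, EBIT = (825,000·1,860,000 − 29,000·1,050,000) / (1,860,000 − 1,050,000) = 1,504,050,000,000 / 810,000 = 1,856,851.85.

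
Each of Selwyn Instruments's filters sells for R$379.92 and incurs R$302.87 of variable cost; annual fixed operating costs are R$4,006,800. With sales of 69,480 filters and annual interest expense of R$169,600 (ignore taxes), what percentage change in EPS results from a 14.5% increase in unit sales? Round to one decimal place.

Contribution at this volume is 69,480 × R$77.05 = R$5,353,434.00.
Subtracting fixed costs: EBIT = R$5,353,434.00 − R$4,006,800 = R$1,346,634.00.
After interest of R$169,600.00, pre-tax earnings = R$1,177,034.00.
Degree of combined leverage = contribution ÷ (EBIT − I) = R$5,353,434.00 ÷ R$1,177,034.00 = 4.5482.
%ΔEPS = DCL × %ΔSales = 4.5482 × +14.5% = +65.9%.

+65.9%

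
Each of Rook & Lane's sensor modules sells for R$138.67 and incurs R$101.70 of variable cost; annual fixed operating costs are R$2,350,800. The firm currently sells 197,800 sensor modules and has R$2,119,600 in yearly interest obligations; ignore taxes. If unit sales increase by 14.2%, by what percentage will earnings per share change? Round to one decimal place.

+36.5%

Contribution at this volume is 197,800 × R$36.97 = R$7,312,666.00.
Operating income = contribution − fixed costs = R$7,312,666.00 − R$2,350,800 = R$4,961,866.00.
Interest = R$2,119,600.00, so EBIT − I = R$2,842,266.00.
Degree of combined leverage = contribution ÷ (EBIT − I) = R$7,312,666.00 ÷ R$2,842,266.00 = 2.5728.
%ΔEPS = DCL × %ΔSales = 2.5728 × +14.2% = +36.5%.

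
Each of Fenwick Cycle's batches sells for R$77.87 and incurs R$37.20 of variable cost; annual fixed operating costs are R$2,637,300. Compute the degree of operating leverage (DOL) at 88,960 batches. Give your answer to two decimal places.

At 88,960 units, contribution = 88,960 × R$40.67 = R$3,618,003.20.
Operating income = contribution − fixed costs = R$3,618,003.20 − R$2,637,300 = R$980,703.20.
So DOL = total CM / EBIT = R$3,618,003.20 / R$980,703.20 = 3.6892.

3.69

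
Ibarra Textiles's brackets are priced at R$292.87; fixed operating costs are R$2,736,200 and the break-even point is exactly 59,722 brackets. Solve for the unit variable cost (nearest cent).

Contribution per unit must be FC / Q = R$2,736,200 / 59,722 = R$45.8156.
Variable cost per unit = R$292.87 − R$45.8156 = R$247.05.

R$247.05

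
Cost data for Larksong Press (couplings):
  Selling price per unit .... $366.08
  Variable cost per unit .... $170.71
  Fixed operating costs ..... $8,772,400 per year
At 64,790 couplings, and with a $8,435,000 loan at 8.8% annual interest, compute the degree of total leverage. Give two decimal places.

Contribution at this volume is 64,790 × $195.37 = $12,658,022.30.
Subtracting fixed costs: EBIT = $12,658,022.30 − $8,772,400 = $3,885,622.30. Interest = $742,280.00.
DOL = $12,658,022.30 ÷ $3,885,622.30 = 3.2577; DFL = $3,885,622.30 ÷ $3,143,342.30 = 1.2361.
Combined leverage = 3.2577 × 1.2361 = 4.0268.

4.03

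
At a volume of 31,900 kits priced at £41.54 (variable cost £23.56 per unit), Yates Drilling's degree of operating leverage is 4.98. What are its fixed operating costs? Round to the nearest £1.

Contribution at this volume is 31,900 × £17.98 = £573,562.00.
Since DOL = CM ÷ EBIT, EBIT = £573,562.00 ÷ 4.98 = £115,173.09.
Fixed costs = CM − EBIT = £573,562.00 − £115,173.09 = £458,389.

£458,389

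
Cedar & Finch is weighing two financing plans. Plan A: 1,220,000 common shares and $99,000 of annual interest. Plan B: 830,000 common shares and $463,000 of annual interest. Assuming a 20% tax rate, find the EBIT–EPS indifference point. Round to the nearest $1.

At indifference, (EBIT − 99,000)(1 − t)/1,220,000 = (EBIT − 463,000)(1 − t)/830,000.
Cancelling (1 − t) and cross-multiplying: 830,000·(EBIT − 99,000) = 1,220,000·(EBIT − 463,000).
Solving, EBIT = (463,000·1,220,000 − 99,000·830,000) / (1,220,000 − 830,000) = 482,690,000,000 / 390,000 = 1,237,666.67.

$1,237,667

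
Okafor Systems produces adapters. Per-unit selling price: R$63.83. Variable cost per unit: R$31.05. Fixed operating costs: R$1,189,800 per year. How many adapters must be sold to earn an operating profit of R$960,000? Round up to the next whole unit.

Each unit contributes R$63.83 − R$31.05 = R$32.78.
Units = (FC + target) / CM = (R$1,189,800 + R$960,000) / R$32.78 = 65,582.67, so 65,583 adapters.

65,583 adapters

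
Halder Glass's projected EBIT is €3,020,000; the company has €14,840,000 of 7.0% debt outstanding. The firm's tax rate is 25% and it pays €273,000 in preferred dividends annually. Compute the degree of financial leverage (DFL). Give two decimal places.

1.87

Interest = €1,038,800.00.
Preferred dividends grossed up pre-tax: €273,000 / (1 − 0.25) = €364,000.00.
DFL = EBIT ÷ [EBIT − I − D_p/(1−t)] = €3,020,000 ÷ [€3,020,000 − €1,038,800.00 − €364,000.00] = €3,020,000 ÷ €1,617,200.00 = 1.8674.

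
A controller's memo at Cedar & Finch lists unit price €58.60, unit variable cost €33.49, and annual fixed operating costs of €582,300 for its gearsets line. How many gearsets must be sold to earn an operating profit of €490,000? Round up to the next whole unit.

Each unit contributes €58.60 − €33.49 = €25.11.
Units = (FC + target) / CM = (€582,300 + €490,000) / €25.11 = 42,704.10, so 42,705 gearsets.

42,705 gearsets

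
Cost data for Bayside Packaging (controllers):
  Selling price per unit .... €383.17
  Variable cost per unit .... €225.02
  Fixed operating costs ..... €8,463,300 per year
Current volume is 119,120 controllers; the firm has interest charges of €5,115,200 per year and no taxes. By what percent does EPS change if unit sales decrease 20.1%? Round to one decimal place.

-72.0%

At 119,120 units, contribution = 119,120 × €158.15 = €18,838,828.00.
EBIT = €18,838,828.00 − €8,463,300 = €10,375,528.00.
Interest = €5,115,200.00, so EBIT − I = €5,260,328.00.
DCL = total CM / (EBIT − I) = €18,838,828.00 / €5,260,328.00 = 3.5813.
EPS therefore changes by 3.5813 × (-20.1%) = -72.0%.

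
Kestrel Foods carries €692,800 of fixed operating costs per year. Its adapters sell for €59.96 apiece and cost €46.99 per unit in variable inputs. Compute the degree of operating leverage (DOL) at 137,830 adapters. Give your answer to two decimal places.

1.63

At 137,830 units, contribution = 137,830 × €12.97 = €1,787,655.10.
Subtracting fixed costs: EBIT = €1,787,655.10 − €692,800 = €1,094,855.10.
So DOL = total CM / EBIT = €1,787,655.10 / €1,094,855.10 = 1.6328.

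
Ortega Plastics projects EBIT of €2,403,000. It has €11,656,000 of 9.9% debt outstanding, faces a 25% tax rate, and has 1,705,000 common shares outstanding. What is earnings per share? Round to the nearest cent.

€0.55

Interest = €1,153,944.00, so EBT = €2,403,000 − €1,153,944.00 = €1,249,056.00.
After tax at 25%: net income = €1,249,056.00 × 0.75 = €936,792.00.
Per share: €936,792.00 / 1,705,000 shares = €0.55.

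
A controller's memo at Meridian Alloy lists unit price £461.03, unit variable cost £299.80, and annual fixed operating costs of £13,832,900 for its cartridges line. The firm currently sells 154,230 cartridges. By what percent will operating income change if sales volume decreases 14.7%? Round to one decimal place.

-33.1%

At 154,230 units, contribution = 154,230 × £161.23 = £24,866,502.90.
Operating income = contribution − fixed costs = £24,866,502.90 − £13,832,900 = £11,033,602.90.
DOL = contribution ÷ EBIT = £24,866,502.90 ÷ £11,033,602.90 = 2.2537.
%ΔEBIT = DOL × %ΔSales = 2.2537 × -14.7% = -33.1%.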